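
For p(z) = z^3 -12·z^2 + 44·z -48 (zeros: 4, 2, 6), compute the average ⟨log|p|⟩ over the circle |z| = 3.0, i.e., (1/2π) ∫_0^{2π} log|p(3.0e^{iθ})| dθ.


Zeros: 2, 4, 6; r = 3.0.
Inside |z| < r: 2. Outside (|z| ≥ r): 4, 6.
p(0) = -48, so log|p(0)| = log(48) = 3.8712.
Apply Jensen: I(r) = log|p(0)| + Σ_k log(r/|z_k|), summed over zeros inside |z| < r.
  log(r/|z_k|) for z_k = 2: log(3.0/2) = 0.4055
  Outside zeros (4, 6) contribute nothing to the Jensen sum.
Sum over inside zeros: 0.4055.
I(r) = log|p(0)| + (inside sum) = 3.8712 + 0.4055 = 4.2767.
Note: since some zeros are outside |z| ≤ r, the simplified n·log(r) form does NOT apply — only the inside zeros contribute.

I(r) ≈ 4.2767.


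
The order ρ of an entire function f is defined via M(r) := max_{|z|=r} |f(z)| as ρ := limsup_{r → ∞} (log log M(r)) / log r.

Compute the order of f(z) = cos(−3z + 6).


cos(w) is a linear combination of e^{iw} and e^{−iw} (or e^w, e^{−w} in the hyperbolic case), so |cos(w)| ≤ e^{|w|}. With w = −3z + 6, |w| ≤ 3|z| + 6 = 3r + 6 on |z| = r, giving M(r) ≤ e^{3r + 6}, so ρ ≤ 1. On a suitable ray (z = it for sin/cos; z = t for sinh/cosh, t real → ∞), |cos(−3z + 6)| grows like e^{3|t|}/2, so ρ ≥ 1. Hence ρ = 1.
Therefore ρ = 1.

Order ρ = 1.


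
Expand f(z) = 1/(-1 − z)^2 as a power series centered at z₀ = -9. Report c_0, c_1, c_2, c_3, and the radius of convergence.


Let w = z − z₀, so z = z₀ + w.
Then -1 − z = -1 − (z₀ + w) = (-1 − z₀) − w = 8 − w.
f(z) = 1/(8 − w)^2 = (1/(8)^2) · (1 − w/(8))^{−2}.
By the binomial series (1−u)^{−2} = Σ_{n≥0} C(n+1, 1) u^n for |u|<1, with u = w/(8):
  c_n = C(n+1, 1) / (8)^(n+2).
  c_0 = 1/(8)^2 = 1/64.
  c_1 = 2/(8)^3 = 1/256.
  c_2 = 3/(8)^4 = 3/4096.
  c_3 = 4/(8)^5 = 1/8192.
The series is valid for |w/d| < 1, i.e. |z − z₀| < |d|.
Radius of convergence: R = |-1 − z₀| = |8| = 8 (distance from z₀ to the singularity z = -1).

c_0 = 1/64, c_1 = 1/256, c_2 = 3/4096, c_3 = 1/8192; R = 8.


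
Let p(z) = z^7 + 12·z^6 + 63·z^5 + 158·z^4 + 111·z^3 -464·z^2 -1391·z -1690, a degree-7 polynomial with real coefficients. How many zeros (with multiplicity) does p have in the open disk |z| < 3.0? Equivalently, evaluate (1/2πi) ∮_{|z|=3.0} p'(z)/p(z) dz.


The zeros of p are: (-3 + 2i), (-3 - 2i), (-3 + 2i), (-3 - 2i), 2, (-1 + 2i), (-1 - 2i).
Their magnitudes are: 3.606, 3.606, 3.606, 3.606, 2, 2.236, 2.236.
Zeros with |z| < R = 3.0: 2, (-1 + 2i), (-1 - 2i).
Count = 3.
By the argument principle, (1/2πi) ∮_{|z|=R} p'(z)/p(z) dz equals exactly this count.

Number of zeros inside |z| < 3.0: 3.


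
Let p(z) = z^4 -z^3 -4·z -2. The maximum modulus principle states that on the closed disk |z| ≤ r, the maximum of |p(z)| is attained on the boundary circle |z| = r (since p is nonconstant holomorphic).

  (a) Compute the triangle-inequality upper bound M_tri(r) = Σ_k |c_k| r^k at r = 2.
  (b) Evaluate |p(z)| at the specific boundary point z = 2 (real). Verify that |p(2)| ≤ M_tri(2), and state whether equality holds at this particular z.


Coefficients: c_0 = -2, c_1 = -4, c_2 = 0, c_3 = -1, c_4 = 1. Radius r = 2.
Part (a). Triangle bound: M_tri(r) = Σ_k |c_k| r^k
  = |-2|·2^0 + |-4|·2^1 + |0|·2^2 + |-1|·2^3 + |1|·2^4
  = 2 + 8 + 0 + 8 + 16 = 34.
This bounds M(r) := max_{|z|=r} |p(z)| from above; equality holds iff all terms c_k z^k can be made to align in phase at a single z on |z|=r.
Part (b). At z = 2 (real, on the circle |z| = r):
  p(2) = (-2)·2^0 + (-4)·2^1 + (0)·2^2 + (-1)·2^3 + (1)·2^4 = -2.
  |p(2)| = 2.
Check: |p(2)| = 2 ≤ 34 = M_tri(2). ✓ Equality does not hold at z = 2 (the coefficients have mixed signs, so the terms do not all align in phase there).

M_tri(2) = 34; |p(2)| = 2; equality at z=2: no.


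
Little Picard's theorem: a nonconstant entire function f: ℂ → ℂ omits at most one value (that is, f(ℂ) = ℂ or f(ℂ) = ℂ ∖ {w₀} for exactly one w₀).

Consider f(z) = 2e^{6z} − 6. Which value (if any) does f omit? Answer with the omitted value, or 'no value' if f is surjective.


Little Picard bounds the complement of f(ℂ) to at most one point.
e^{6z} is never zero on ℂ, so 2·e^{6z} takes every value in ℂ ∖ {0}. Adding -6 shifts the range to ℂ ∖ {-6}. Thus f omits exactly the value -6.

Omitted value: -6.


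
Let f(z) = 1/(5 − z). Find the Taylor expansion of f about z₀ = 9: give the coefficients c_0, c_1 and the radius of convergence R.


Let w = z − z₀, so z = z₀ + w.
Then 5 − z = 5 − (z₀ + w) = (5 − z₀) − w = -4 − w.
f(z) = 1/(-4 − w) = (1/(-4)) · 1/(1 − w/(-4)) = Σ_{n≥0} w^n / (-4)^(n+1).
So c_n = 1/(-4)^(n+1):
  c_0 = 1/(-4)^1 = -1/4.
  c_1 = 1/(-4)^2 = 1/16.
The series is valid for |w/d| < 1, i.e. |z − z₀| < |d|.
Radius of convergence: R = |5 − z₀| = |-4| = 4 (distance from z₀ to the singularity z = 5).

c_0 = -1/4, c_1 = 1/16; R = 4.


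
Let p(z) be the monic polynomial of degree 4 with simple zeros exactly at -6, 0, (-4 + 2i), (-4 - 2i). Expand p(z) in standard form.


The polynomial is p(z) = ∏_{α ∈ S} (z − α), where S = {-6, 0, (-4 + 2i), (-4 - 2i)}.
Expanding the product yields: p(z) = z^4 + 14·z^3 + 68·z^2 + 120·z.
Note conjugate pairs combine to real quadratics: (z − (-4+2i))(z − (-4−2i)) = z² + 8z + 20.
The resulting polynomial has degree 4 and real coefficients as required.

p(z) = z^4 + 14·z^3 + 68·z^2 + 120·z.


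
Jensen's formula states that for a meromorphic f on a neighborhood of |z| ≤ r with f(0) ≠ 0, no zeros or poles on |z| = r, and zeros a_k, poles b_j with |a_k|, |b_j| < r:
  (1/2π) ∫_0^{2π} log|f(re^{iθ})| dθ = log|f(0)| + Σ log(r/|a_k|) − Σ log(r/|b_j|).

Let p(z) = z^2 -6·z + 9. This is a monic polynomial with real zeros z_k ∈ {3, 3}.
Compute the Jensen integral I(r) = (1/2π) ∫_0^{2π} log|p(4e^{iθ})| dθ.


Zeros: 3, 3; r = 4.
Inside |z| < r: 3, 3. Outside (|z| ≥ r): ∅.
p(0) = 9, so log|p(0)| = log(9) = 2.1972.
Apply Jensen: I(r) = log|p(0)| + Σ_k log(r/|z_k|), summed over zeros inside |z| < r.
  log(r/|z_k|) for z_k = 3: log(4/3) = 0.2877
  log(r/|z_k|) for z_k = 3: log(4/3) = 0.2877
Sum over inside zeros: 0.5754.
I(r) = log|p(0)| + (inside sum) = 2.1972 + 0.5754 = 2.7726.
Closed form (all zeros inside, monic): I(r) = n·log(r) = 2·log(4) = 2.7726. ✓

I(r) ≈ 2.7726.


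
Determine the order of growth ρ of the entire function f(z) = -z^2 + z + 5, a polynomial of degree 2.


|f(z)| ≤ Σ|c_k|·r^k = O(r^2) as r → ∞. Polynomial growth is O(e^{r^ε}) for every ε > 0 (since r^2/e^{r^ε} → 0), so ρ ≤ ε for all ε > 0, i.e. ρ = 0. Every nonconstant polynomial has order 0.
Therefore ρ = 0.

Order ρ = 0.


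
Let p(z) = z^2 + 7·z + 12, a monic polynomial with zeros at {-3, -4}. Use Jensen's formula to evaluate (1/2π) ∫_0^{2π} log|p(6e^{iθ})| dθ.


Zeros: -4, -3; r = 6.
Inside |z| < r: -4, -3. Outside (|z| ≥ r): ∅.
p(0) = 12, so log|p(0)| = log(12) = 2.4849.
Apply Jensen: I(r) = log|p(0)| + Σ_k log(r/|z_k|), summed over zeros inside |z| < r.
  log(r/|z_k|) for z_k = -3: log(6/3) = 0.6931
  log(r/|z_k|) for z_k = -4: log(6/4) = 0.4055
Sum over inside zeros: 1.0986.
I(r) = log|p(0)| + (inside sum) = 2.4849 + 1.0986 = 3.5835.
Closed form (all zeros inside, monic): I(r) = n·log(r) = 2·log(6) = 3.5835. ✓

I(r) ≈ 3.5835.


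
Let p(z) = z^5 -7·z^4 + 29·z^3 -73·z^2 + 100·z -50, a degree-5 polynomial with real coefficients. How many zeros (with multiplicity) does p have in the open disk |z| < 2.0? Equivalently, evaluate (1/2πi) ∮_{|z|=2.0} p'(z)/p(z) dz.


The zeros of p are: (1 + 3i), (1 - 3i), (2 + 1i), (2 - 1i), 1.
Their magnitudes are: 3.162, 3.162, 2.236, 2.236, 1.
Zeros with |z| < R = 2.0: 1.
Count = 1.
By the argument principle, (1/2πi) ∮_{|z|=R} p'(z)/p(z) dz equals exactly this count.

Number of zeros inside |z| < 2.0: 1.


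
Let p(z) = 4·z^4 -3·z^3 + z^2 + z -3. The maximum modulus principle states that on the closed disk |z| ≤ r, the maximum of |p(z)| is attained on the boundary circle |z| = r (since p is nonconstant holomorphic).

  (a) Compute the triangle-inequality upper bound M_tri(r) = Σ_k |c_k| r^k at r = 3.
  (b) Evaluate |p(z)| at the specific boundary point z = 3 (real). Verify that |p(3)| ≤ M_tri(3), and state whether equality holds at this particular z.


Coefficients: c_0 = -3, c_1 = 1, c_2 = 1, c_3 = -3, c_4 = 4. Radius r = 3.
Part (a). Triangle bound: M_tri(r) = Σ_k |c_k| r^k
  = |-3|·3^0 + |1|·3^1 + |1|·3^2 + |-3|·3^3 + |4|·3^4
  = 3 + 3 + 9 + 81 + 324 = 420.
This bounds M(r) := max_{|z|=r} |p(z)| from above; equality holds iff all terms c_k z^k can be made to align in phase at a single z on |z|=r.
Part (b). At z = 3 (real, on the circle |z| = r):
  p(3) = (-3)·3^0 + (1)·3^1 + (1)·3^2 + (-3)·3^3 + (4)·3^4 = 252.
  |p(3)| = 252.
Check: |p(3)| = 252 ≤ 420 = M_tri(3). ✓ Equality does not hold at z = 3 (the coefficients have mixed signs, so the terms do not all align in phase there).

M_tri(3) = 420; |p(3)| = 252; equality at z=3: no.


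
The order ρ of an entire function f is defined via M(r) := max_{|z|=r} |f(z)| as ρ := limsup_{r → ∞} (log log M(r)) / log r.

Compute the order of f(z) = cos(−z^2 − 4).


Write cos(w) = (e^{iw} ± e^{−iw})/(2 or 2i), so |cos(w)| ≤ e^{|w|}. With w = −z^2 − 4, |w| ≤ 1r^2 + 4 on |z|=r, giving M(r) ≤ e^{1r^2 + 4} and ρ ≤ 2. For the lower bound, choose z on |z|=r with -1z^2 purely imaginary of modulus 1r^2; then |cos(−z^2 − 4)| grows like e^{1r^2}/2, so ρ ≥ 2. Hence ρ = 2.
Therefore ρ = 2.

Order ρ = 2.


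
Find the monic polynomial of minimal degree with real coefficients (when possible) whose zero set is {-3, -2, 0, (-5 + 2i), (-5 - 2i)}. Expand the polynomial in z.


The polynomial is p(z) = ∏_{α ∈ S} (z − α), where S = {-3, -2, 0, (-5 + 2i), (-5 - 2i)}.
Expanding the product yields: p(z) = z^5 + 15·z^4 + 85·z^3 + 205·z^2 + 174·z.
Note conjugate pairs combine to real quadratics: (z − (-5+2i))(z − (-5−2i)) = z² + 10z + 29.
The resulting polynomial has degree 5 and real coefficients as required.

p(z) = z^5 + 15·z^4 + 85·z^3 + 205·z^2 + 174·z.


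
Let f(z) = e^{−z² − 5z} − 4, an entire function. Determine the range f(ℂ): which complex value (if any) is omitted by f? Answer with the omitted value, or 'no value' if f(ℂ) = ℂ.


Little Picard bounds the complement of f(ℂ) to at most one point.
The exponent g(z) = −z² − 5z is a nonconstant polynomial, hence surjective onto ℂ. So e^{g(z)} takes every value in {e^w : w ∈ ℂ} = ℂ ∖ {0}. Adding -4 shifts the range to ℂ ∖ {-4}. f omits exactly -4.

Omitted value: -4.


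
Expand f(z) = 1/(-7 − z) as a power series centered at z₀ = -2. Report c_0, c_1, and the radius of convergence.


Let w = z − z₀, so z = z₀ + w.
Then -7 − z = -7 − (z₀ + w) = (-7 − z₀) − w = -5 − w.
f(z) = 1/(-5 − w) = (1/(-5)) · 1/(1 − w/(-5)) = Σ_{n≥0} w^n / (-5)^(n+1).
So c_n = 1/(-5)^(n+1):
  c_0 = 1/(-5)^1 = -1/5.
  c_1 = 1/(-5)^2 = 1/25.
The series is valid for |w/d| < 1, i.e. |z − z₀| < |d|.
Radius of convergence: R = |-7 − z₀| = |-5| = 5 (distance from z₀ to the singularity z = -7).

c_0 = -1/5, c_1 = 1/25; R = 5.


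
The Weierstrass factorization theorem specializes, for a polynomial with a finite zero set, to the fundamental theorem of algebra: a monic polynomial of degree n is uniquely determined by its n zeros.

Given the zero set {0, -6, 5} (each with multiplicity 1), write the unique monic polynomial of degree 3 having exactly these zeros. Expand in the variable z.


The polynomial is p(z) = ∏_{α ∈ S} (z − α), where S = {0, -6, 5}.
Expanding the product yields: p(z) = z^3 + z^2 -30·z.
The resulting polynomial has degree 3 and real coefficients as required.

p(z) = z^3 + z^2 -30·z.


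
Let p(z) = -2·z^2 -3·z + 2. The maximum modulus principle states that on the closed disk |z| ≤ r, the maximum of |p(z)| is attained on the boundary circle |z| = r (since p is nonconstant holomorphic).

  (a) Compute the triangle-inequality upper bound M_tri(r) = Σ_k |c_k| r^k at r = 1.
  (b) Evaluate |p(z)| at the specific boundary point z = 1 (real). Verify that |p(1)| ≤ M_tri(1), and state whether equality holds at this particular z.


Coefficients: c_0 = 2, c_1 = -3, c_2 = -2. Radius r = 1.
Part (a). Triangle bound: M_tri(r) = Σ_k |c_k| r^k
  = |2|·1^0 + |-3|·1^1 + |-2|·1^2
  = 2 + 3 + 2 = 7.
This bounds M(r) := max_{|z|=r} |p(z)| from above; equality holds iff all terms c_k z^k can be made to align in phase at a single z on |z|=r.
Part (b). At z = 1 (real, on the circle |z| = r):
  p(1) = (2)·1^0 + (-3)·1^1 + (-2)·1^2 = -3.
  |p(1)| = 3.
Check: |p(1)| = 3 ≤ 7 = M_tri(1). ✓ Equality does not hold at z = 1 (the coefficients have mixed signs, so the terms do not all align in phase there).

M_tri(1) = 7; |p(1)| = 3; equality at z=1: no.


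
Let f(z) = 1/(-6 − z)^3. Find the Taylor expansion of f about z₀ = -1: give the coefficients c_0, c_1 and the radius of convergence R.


Let w = z − z₀, so z = z₀ + w.
Then -6 − z = -6 − (z₀ + w) = (-6 − z₀) − w = -5 − w.
f(z) = 1/(-5 − w)^3 = (1/(-5)^3) · (1 − w/(-5))^{−3}.
By the binomial series (1−u)^{−3} = Σ_{n≥0} C(n+2, 2) u^n for |u|<1, with u = w/(-5):
  c_n = C(n+2, 2) / (-5)^(n+3).
  c_0 = 1/(-5)^3 = -1/125.
  c_1 = 3/(-5)^4 = 3/625.
The series is valid for |w/d| < 1, i.e. |z − z₀| < |d|.
Radius of convergence: R = |-6 − z₀| = |-5| = 5 (distance from z₀ to the singularity z = -6).

c_0 = -1/125, c_1 = 3/625; R = 5.


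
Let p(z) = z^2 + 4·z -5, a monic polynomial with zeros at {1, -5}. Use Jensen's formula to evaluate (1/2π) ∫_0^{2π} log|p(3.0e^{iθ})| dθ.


Zeros: -5, 1; r = 3.0.
Inside |z| < r: 1. Outside (|z| ≥ r): -5.
p(0) = -5, so log|p(0)| = log(5) = 1.6094.
Apply Jensen: I(r) = log|p(0)| + Σ_k log(r/|z_k|), summed over zeros inside |z| < r.
  log(r/|z_k|) for z_k = 1: log(3.0/1) = 1.0986
  Outside zeros (-5) contribute nothing to the Jensen sum.
Sum over inside zeros: 1.0986.
I(r) = log|p(0)| + (inside sum) = 1.6094 + 1.0986 = 2.7081.
Note: since some zeros are outside |z| ≤ r, the simplified n·log(r) form does NOT apply — only the inside zeros contribute.

I(r) ≈ 2.7081.


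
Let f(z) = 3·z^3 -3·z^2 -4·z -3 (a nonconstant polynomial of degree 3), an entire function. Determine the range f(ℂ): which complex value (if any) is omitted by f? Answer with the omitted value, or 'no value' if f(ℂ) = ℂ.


Little Picard bounds the complement of f(ℂ) to at most one point.
For every w ∈ ℂ, the equation p(z) − w = 0 is a nonconstant polynomial in z and hence has at least one root by the fundamental theorem of algebra. So p is surjective onto ℂ, omitting no value.

Omitted value: no value.


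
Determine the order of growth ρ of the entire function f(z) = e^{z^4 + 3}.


|e^{z^4 + 3}| = e^{Re(1·z^4) + 3} ≤ e^{1|z|^4 + 3} = e^{1r^4 + 3} on |z| = r, so ρ ≤ 4. Choosing z on |z|=r so that 1·z^4 is real positive (always possible by picking arg z appropriately) gives |f(z)| = e^{1r^4 + 3}, matching the bound. The additive constant 3 does not affect log log M(r) ~ 4·log r. Hence ρ = 4.
Therefore ρ = 4.

Order ρ = 4.


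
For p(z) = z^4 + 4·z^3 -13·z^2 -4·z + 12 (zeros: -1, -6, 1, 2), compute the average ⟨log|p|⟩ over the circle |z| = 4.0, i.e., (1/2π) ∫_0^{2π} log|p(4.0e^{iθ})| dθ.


Zeros: -6, -1, 1, 2; r = 4.0.
Inside |z| < r: -1, 1, 2. Outside (|z| ≥ r): -6.
p(0) = 12, so log|p(0)| = log(12) = 2.4849.
Apply Jensen: I(r) = log|p(0)| + Σ_k log(r/|z_k|), summed over zeros inside |z| < r.
  log(r/|z_k|) for z_k = -1: log(4.0/1) = 1.3863
  log(r/|z_k|) for z_k = 1: log(4.0/1) = 1.3863
  log(r/|z_k|) for z_k = 2: log(4.0/2) = 0.6931
  Outside zeros (-6) contribute nothing to the Jensen sum.
Sum over inside zeros: 3.4657.
I(r) = log|p(0)| + (inside sum) = 2.4849 + 3.4657 = 5.9506.
Note: since some zeros are outside |z| ≤ r, the simplified n·log(r) form does NOT apply — only the inside zeros contribute.

I(r) ≈ 5.9506.


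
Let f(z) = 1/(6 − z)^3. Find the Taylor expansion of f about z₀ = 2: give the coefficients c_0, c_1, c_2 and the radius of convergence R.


Let w = z − z₀, so z = z₀ + w.
Then 6 − z = 6 − (z₀ + w) = (6 − z₀) − w = 4 − w.
f(z) = 1/(4 − w)^3 = (1/(4)^3) · (1 − w/(4))^{−3}.
By the binomial series (1−u)^{−3} = Σ_{n≥0} C(n+2, 2) u^n for |u|<1, with u = w/(4):
  c_n = C(n+2, 2) / (4)^(n+3).
  c_0 = 1/(4)^3 = 1/64.
  c_1 = 3/(4)^4 = 3/256.
  c_2 = 6/(4)^5 = 3/512.
The series is valid for |w/d| < 1, i.e. |z − z₀| < |d|.
Radius of convergence: R = |6 − z₀| = |4| = 4 (distance from z₀ to the singularity z = 6).

c_0 = 1/64, c_1 = 3/256, c_2 = 3/512; R = 4.


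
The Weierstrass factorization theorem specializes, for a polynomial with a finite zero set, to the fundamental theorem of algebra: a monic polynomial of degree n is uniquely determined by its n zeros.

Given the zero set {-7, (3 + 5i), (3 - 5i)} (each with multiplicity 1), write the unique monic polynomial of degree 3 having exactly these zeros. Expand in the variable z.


The polynomial is p(z) = ∏_{α ∈ S} (z − α), where S = {-7, (3 + 5i), (3 - 5i)}.
Expanding the product yields: p(z) = z^3 + z^2 -8·z + 238.
Note conjugate pairs combine to real quadratics: (z − (3+5i))(z − (3−5i)) = z² − 6z + 34.
The resulting polynomial has degree 3 and real coefficients as required.

p(z) = z^3 + z^2 -8·z + 238.


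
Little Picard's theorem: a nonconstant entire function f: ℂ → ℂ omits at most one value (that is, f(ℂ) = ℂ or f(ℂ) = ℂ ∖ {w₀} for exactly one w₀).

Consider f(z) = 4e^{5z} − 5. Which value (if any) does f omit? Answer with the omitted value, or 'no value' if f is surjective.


Little Picard bounds the complement of f(ℂ) to at most one point.
e^{5z} is never zero on ℂ, so 4·e^{5z} takes every value in ℂ ∖ {0}. Adding -5 shifts the range to ℂ ∖ {-5}. Thus f omits exactly the value -5.

Omitted value: -5.


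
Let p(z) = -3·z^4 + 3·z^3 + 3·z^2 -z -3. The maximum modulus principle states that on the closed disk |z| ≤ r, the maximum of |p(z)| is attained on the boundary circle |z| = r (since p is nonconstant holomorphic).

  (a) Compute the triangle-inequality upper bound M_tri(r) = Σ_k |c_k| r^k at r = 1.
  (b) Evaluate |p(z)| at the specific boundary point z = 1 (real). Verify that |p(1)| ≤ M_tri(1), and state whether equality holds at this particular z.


Coefficients: c_0 = -3, c_1 = -1, c_2 = 3, c_3 = 3, c_4 = -3. Radius r = 1.
Part (a). Triangle bound: M_tri(r) = Σ_k |c_k| r^k
  = |-3|·1^0 + |-1|·1^1 + |3|·1^2 + |3|·1^3 + |-3|·1^4
  = 3 + 1 + 3 + 3 + 3 = 13.
This bounds M(r) := max_{|z|=r} |p(z)| from above; equality holds iff all terms c_k z^k can be made to align in phase at a single z on |z|=r.
Part (b). At z = 1 (real, on the circle |z| = r):
  p(1) = (-3)·1^0 + (-1)·1^1 + (3)·1^2 + (3)·1^3 + (-3)·1^4 = -1.
  |p(1)| = 1.
Check: |p(1)| = 1 ≤ 13 = M_tri(1). ✓ Equality does not hold at z = 1 (the coefficients have mixed signs, so the terms do not all align in phase there).

M_tri(1) = 13; |p(1)| = 1; equality at z=1: no.


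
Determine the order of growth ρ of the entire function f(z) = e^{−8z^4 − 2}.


|e^{−8z^4 − 2}| = e^{Re(-8·z^4) + -2} ≤ e^{8|z|^4 + -2} = e^{8r^4 + -2} on |z| = r, so ρ ≤ 4. Choosing z on |z|=r so that -8·z^4 is real positive (always possible by picking arg z appropriately) gives |f(z)| = e^{8r^4 + -2}, matching the bound. The additive constant -2 does not affect log log M(r) ~ 4·log r. Hence ρ = 4.
Therefore ρ = 4.

Order ρ = 4.


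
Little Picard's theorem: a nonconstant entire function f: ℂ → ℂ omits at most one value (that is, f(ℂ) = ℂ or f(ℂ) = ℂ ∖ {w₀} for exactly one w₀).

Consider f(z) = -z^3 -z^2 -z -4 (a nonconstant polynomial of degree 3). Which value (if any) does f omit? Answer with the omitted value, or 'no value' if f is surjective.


Little Picard bounds the complement of f(ℂ) to at most one point.
For every w ∈ ℂ, the equation p(z) − w = 0 is a nonconstant polynomial in z and hence has at least one root by the fundamental theorem of algebra. So p is surjective onto ℂ, omitting no value.

Omitted value: no value.


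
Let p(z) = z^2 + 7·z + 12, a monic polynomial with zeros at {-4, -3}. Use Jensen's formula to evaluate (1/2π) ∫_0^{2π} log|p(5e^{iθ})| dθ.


Zeros: -4, -3; r = 5.
Inside |z| < r: -4, -3. Outside (|z| ≥ r): ∅.
p(0) = 12, so log|p(0)| = log(12) = 2.4849.
Apply Jensen: I(r) = log|p(0)| + Σ_k log(r/|z_k|), summed over zeros inside |z| < r.
  log(r/|z_k|) for z_k = -4: log(5/4) = 0.2231
  log(r/|z_k|) for z_k = -3: log(5/3) = 0.5108
Sum over inside zeros: 0.7340.
I(r) = log|p(0)| + (inside sum) = 2.4849 + 0.7340 = 3.2189.
Closed form (all zeros inside, monic): I(r) = n·log(r) = 2·log(5) = 3.2189. ✓

I(r) ≈ 3.2189.


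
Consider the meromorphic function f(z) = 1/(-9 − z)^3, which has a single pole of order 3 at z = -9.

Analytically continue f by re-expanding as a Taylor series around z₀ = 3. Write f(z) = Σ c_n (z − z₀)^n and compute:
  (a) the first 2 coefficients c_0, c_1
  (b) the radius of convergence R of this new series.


Let w = z − z₀, so z = z₀ + w.
Then -9 − z = -9 − (z₀ + w) = (-9 − z₀) − w = -12 − w.
f(z) = 1/(-12 − w)^3 = (1/(-12)^3) · (1 − w/(-12))^{−3}.
By the binomial series (1−u)^{−3} = Σ_{n≥0} C(n+2, 2) u^n for |u|<1, with u = w/(-12):
  c_n = C(n+2, 2) / (-12)^(n+3).
  c_0 = 1/(-12)^3 = -1/1728.
  c_1 = 3/(-12)^4 = 1/6912.
The series is valid for |w/d| < 1, i.e. |z − z₀| < |d|.
Radius of convergence: R = |-9 − z₀| = |-12| = 12 (distance from z₀ to the singularity z = -9).

c_0 = -1/1728, c_1 = 1/6912; R = 12.


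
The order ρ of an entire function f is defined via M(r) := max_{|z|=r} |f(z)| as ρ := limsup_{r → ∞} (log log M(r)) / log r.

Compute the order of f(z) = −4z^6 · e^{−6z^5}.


M(r) = max_{|z|=r} |-4|·|z|^6·|e^{−6z^5}| = 4·r^6 · e^{6r^5} (the factors attain their maxima compatibly on |z|=r). Then log M(r) = log 4 + 6·log r + 6r^5, dominated by the last term, so log log M(r) ~ 5·log r. The polynomial factor -4z^6 contributes only a log r term and does not affect the order. ρ = 5.
Therefore ρ = 5.

Order ρ = 5.


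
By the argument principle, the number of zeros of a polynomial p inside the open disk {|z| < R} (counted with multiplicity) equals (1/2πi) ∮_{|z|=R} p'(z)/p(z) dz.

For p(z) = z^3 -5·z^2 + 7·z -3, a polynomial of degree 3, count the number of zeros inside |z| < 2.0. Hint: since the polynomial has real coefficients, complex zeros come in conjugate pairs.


The zeros of p are: 1, 3, 1.
Their magnitudes are: 1, 3, 1.
Zeros with |z| < R = 2.0: 1, 1.
Count = 2.
By the argument principle, (1/2πi) ∮_{|z|=R} p'(z)/p(z) dz equals exactly this count.

Number of zeros inside |z| < 2.0: 2.


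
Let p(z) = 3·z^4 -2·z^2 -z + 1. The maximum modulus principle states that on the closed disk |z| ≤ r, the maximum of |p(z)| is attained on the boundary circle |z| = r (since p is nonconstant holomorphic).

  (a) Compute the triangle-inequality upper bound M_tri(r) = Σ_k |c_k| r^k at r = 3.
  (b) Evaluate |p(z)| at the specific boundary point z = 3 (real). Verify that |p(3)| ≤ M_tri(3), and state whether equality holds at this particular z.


Coefficients: c_0 = 1, c_1 = -1, c_2 = -2, c_3 = 0, c_4 = 3. Radius r = 3.
Part (a). Triangle bound: M_tri(r) = Σ_k |c_k| r^k
  = |1|·3^0 + |-1|·3^1 + |-2|·3^2 + |0|·3^3 + |3|·3^4
  = 1 + 3 + 18 + 0 + 243 = 265.
This bounds M(r) := max_{|z|=r} |p(z)| from above; equality holds iff all terms c_k z^k can be made to align in phase at a single z on |z|=r.
Part (b). At z = 3 (real, on the circle |z| = r):
  p(3) = (1)·3^0 + (-1)·3^1 + (-2)·3^2 + (0)·3^3 + (3)·3^4 = 223.
  |p(3)| = 223.
Check: |p(3)| = 223 ≤ 265 = M_tri(3). ✓ Equality does not hold at z = 3 (the coefficients have mixed signs, so the terms do not all align in phase there).

M_tri(3) = 265; |p(3)| = 223; equality at z=3: no.


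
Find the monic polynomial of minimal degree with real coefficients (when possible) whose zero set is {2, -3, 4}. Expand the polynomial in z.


The polynomial is p(z) = ∏_{α ∈ S} (z − α), where S = {2, -3, 4}.
Expanding the product yields: p(z) = z^3 -3·z^2 -10·z + 24.
The resulting polynomial has degree 3 and real coefficients as required.

p(z) = z^3 -3·z^2 -10·z + 24.


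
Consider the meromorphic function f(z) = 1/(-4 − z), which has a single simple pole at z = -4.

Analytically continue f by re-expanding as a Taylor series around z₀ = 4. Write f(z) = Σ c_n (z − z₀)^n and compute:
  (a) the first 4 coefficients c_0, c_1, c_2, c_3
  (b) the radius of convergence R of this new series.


Let w = z − z₀, so z = z₀ + w.
Then -4 − z = -4 − (z₀ + w) = (-4 − z₀) − w = -8 − w.
f(z) = 1/(-8 − w) = (1/(-8)) · 1/(1 − w/(-8)) = Σ_{n≥0} w^n / (-8)^(n+1).
So c_n = 1/(-8)^(n+1):
  c_0 = 1/(-8)^1 = -1/8.
  c_1 = 1/(-8)^2 = 1/64.
  c_2 = 1/(-8)^3 = -1/512.
  c_3 = 1/(-8)^4 = 1/4096.
The series is valid for |w/d| < 1, i.e. |z − z₀| < |d|.
Radius of convergence: R = |-4 − z₀| = |-8| = 8 (distance from z₀ to the singularity z = -4).

c_0 = -1/8, c_1 = 1/64, c_2 = -1/512, c_3 = 1/4096; R = 8.


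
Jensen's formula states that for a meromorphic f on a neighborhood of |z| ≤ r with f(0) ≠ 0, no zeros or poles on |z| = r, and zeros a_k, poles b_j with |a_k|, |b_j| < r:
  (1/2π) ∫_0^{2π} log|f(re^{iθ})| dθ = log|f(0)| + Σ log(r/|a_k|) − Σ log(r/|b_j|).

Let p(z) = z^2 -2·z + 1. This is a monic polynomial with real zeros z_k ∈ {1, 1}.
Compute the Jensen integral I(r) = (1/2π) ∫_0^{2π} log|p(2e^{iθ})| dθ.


Zeros: 1, 1; r = 2.
Inside |z| < r: 1, 1. Outside (|z| ≥ r): ∅.
p(0) = 1, so log|p(0)| = log(1) = 0.0000.
Apply Jensen: I(r) = log|p(0)| + Σ_k log(r/|z_k|), summed over zeros inside |z| < r.
  log(r/|z_k|) for z_k = 1: log(2/1) = 0.6931
  log(r/|z_k|) for z_k = 1: log(2/1) = 0.6931
Sum over inside zeros: 1.3863.
I(r) = log|p(0)| + (inside sum) = 0.0000 + 1.3863 = 1.3863.
Closed form (all zeros inside, monic): I(r) = n·log(r) = 2·log(2) = 1.3863. ✓

I(r) ≈ 1.3863.


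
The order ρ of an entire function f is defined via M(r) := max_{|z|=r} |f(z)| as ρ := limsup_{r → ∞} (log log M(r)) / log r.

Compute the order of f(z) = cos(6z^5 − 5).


Write cos(w) = (e^{iw} ± e^{−iw})/(2 or 2i), so |cos(w)| ≤ e^{|w|}. With w = 6z^5 − 5, |w| ≤ 6r^5 + 5 on |z|=r, giving M(r) ≤ e^{6r^5 + 5} and ρ ≤ 5. For the lower bound, choose z on |z|=r with 6z^5 purely imaginary of modulus 6r^5; then |cos(6z^5 − 5)| grows like e^{6r^5}/2, so ρ ≥ 5. Hence ρ = 5.
Therefore ρ = 5.

Order ρ = 5.


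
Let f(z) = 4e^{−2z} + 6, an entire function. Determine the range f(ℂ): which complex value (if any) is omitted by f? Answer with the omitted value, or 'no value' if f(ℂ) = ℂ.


Little Picard bounds the complement of f(ℂ) to at most one point.
e^{−2z} is never zero on ℂ, so 4·e^{−2z} takes every value in ℂ ∖ {0}. Adding 6 shifts the range to ℂ ∖ {6}. Thus f omits exactly the value 6.

Omitted value: 6.


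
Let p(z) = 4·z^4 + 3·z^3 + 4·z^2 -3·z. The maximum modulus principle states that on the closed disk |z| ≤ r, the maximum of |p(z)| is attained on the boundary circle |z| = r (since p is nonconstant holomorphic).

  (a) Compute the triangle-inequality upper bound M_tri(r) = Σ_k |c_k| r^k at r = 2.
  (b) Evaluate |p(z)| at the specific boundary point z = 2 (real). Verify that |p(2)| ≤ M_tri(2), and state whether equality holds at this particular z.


Coefficients: c_0 = 0, c_1 = -3, c_2 = 4, c_3 = 3, c_4 = 4. Radius r = 2.
Part (a). Triangle bound: M_tri(r) = Σ_k |c_k| r^k
  = |0|·2^0 + |-3|·2^1 + |4|·2^2 + |3|·2^3 + |4|·2^4
  = 0 + 6 + 16 + 24 + 64 = 110.
This bounds M(r) := max_{|z|=r} |p(z)| from above; equality holds iff all terms c_k z^k can be made to align in phase at a single z on |z|=r.
Part (b). At z = 2 (real, on the circle |z| = r):
  p(2) = (0)·2^0 + (-3)·2^1 + (4)·2^2 + (3)·2^3 + (4)·2^4 = 98.
  |p(2)| = 98.
Check: |p(2)| = 98 ≤ 110 = M_tri(2). ✓ Equality does not hold at z = 2 (the coefficients have mixed signs, so the terms do not all align in phase there).

M_tri(2) = 110; |p(2)| = 98; equality at z=2: no.


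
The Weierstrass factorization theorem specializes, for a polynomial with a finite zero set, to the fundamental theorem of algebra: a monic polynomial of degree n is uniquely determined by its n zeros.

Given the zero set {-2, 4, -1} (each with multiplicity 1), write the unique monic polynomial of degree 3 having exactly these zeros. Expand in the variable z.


The polynomial is p(z) = ∏_{α ∈ S} (z − α), where S = {-2, 4, -1}.
Expanding the product yields: p(z) = z^3 -z^2 -10·z -8.
The resulting polynomial has degree 3 and real coefficients as required.

p(z) = z^3 -z^2 -10·z -8.


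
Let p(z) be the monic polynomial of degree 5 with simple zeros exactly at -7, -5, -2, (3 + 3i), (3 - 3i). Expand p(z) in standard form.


The polynomial is p(z) = ∏_{α ∈ S} (z − α), where S = {-7, -5, -2, (3 + 3i), (3 - 3i)}.
Expanding the product yields: p(z) = z^5 + 8·z^4 -7·z^3 -32·z^2 + 642·z + 1260.
Note conjugate pairs combine to real quadratics: (z − (3+3i))(z − (3−3i)) = z² − 6z + 18.
The resulting polynomial has degree 5 and real coefficients as required.

p(z) = z^5 + 8·z^4 -7·z^3 -32·z^2 + 642·z + 1260.


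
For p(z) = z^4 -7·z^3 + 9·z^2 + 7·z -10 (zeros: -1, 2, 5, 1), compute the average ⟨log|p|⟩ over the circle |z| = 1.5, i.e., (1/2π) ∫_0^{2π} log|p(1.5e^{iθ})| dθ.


Zeros: -1, 1, 2, 5; r = 1.5.
Inside |z| < r: -1, 1. Outside (|z| ≥ r): 2, 5.
p(0) = -10, so log|p(0)| = log(10) = 2.3026.
Apply Jensen: I(r) = log|p(0)| + Σ_k log(r/|z_k|), summed over zeros inside |z| < r.
  log(r/|z_k|) for z_k = -1: log(1.5/1) = 0.4055
  log(r/|z_k|) for z_k = 1: log(1.5/1) = 0.4055
  Outside zeros (2, 5) contribute nothing to the Jensen sum.
Sum over inside zeros: 0.8109.
I(r) = log|p(0)| + (inside sum) = 2.3026 + 0.8109 = 3.1135.
Note: since some zeros are outside |z| ≤ r, the simplified n·log(r) form does NOT apply — only the inside zeros contribute.

I(r) ≈ 3.1135.


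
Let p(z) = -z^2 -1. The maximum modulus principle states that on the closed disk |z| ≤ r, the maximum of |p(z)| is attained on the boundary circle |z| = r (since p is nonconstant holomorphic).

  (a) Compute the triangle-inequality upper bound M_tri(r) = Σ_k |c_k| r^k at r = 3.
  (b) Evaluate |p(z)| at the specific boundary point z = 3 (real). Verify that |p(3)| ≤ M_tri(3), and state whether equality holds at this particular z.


Coefficients: c_0 = -1, c_1 = 0, c_2 = -1. Radius r = 3.
Part (a). Triangle bound: M_tri(r) = Σ_k |c_k| r^k
  = |-1|·3^0 + |0|·3^1 + |-1|·3^2
  = 1 + 0 + 9 = 10.
This bounds M(r) := max_{|z|=r} |p(z)| from above; equality holds iff all terms c_k z^k can be made to align in phase at a single z on |z|=r.
Part (b). At z = 3 (real, on the circle |z| = r):
  p(3) = (-1)·3^0 + (0)·3^1 + (-1)·3^2 = -10.
  |p(3)| = 10.
Since all nonzero coefficients share the same sign, |p(3)| = 10 = M_tri(3); the triangle bound is attained at z = 3, so in fact M(r) = 10.

M_tri(3) = 10; |p(3)| = 10; equality at z=3: yes.


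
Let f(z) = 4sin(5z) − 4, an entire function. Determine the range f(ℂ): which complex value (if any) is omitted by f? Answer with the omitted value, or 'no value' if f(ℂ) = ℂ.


Little Picard bounds the complement of f(ℂ) to at most one point.
sin is entire and surjective onto ℂ: for every w ∈ ℂ, sin(ζ) = w has a solution ζ ∈ ℂ (e.g., via the complex inverse arcsin). With ζ = 5z this gives z = ζ/(5). Then 4·sin(5z) takes every value in 4·ℂ = ℂ, and adding -4 is a bijection of ℂ. So f is surjective and omits no value. (Note: only on the real line is sin bounded by [−1, 1].)

Omitted value: no value.


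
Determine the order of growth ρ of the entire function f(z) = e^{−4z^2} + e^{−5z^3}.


Each summand is entire of order 2 and 3 respectively (as in the single-exponential case). The order of a sum is at most the max of the orders, so ρ ≤ 3. For the lower bound: on |z|=r choose arg z so that -5z^3 is real positive; then |e^{-5z^3}| = e^{5r^3} while |e^{-4z^2}| ≤ e^{4r^2} = o(e^{5r^3}). So |f| ≥ e^{5r^3}(1 − o(1)) and ρ ≥ 3. Hence ρ = max(2, 3) = 3.
Therefore ρ = 3.

Order ρ = 3.


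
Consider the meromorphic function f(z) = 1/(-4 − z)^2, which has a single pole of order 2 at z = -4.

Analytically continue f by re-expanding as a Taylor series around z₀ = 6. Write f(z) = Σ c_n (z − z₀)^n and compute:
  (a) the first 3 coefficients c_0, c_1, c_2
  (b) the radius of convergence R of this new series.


Let w = z − z₀, so z = z₀ + w.
Then -4 − z = -4 − (z₀ + w) = (-4 − z₀) − w = -10 − w.
f(z) = 1/(-10 − w)^2 = (1/(-10)^2) · (1 − w/(-10))^{−2}.
By the binomial series (1−u)^{−2} = Σ_{n≥0} C(n+1, 1) u^n for |u|<1, with u = w/(-10):
  c_n = C(n+1, 1) / (-10)^(n+2).
  c_0 = 1/(-10)^2 = 1/100.
  c_1 = 2/(-10)^3 = -1/500.
  c_2 = 3/(-10)^4 = 3/10000.
The series is valid for |w/d| < 1, i.e. |z − z₀| < |d|.
Radius of convergence: R = |-4 − z₀| = |-10| = 10 (distance from z₀ to the singularity z = -4).

c_0 = 1/100, c_1 = -1/500, c_2 = 3/10000; R = 10.


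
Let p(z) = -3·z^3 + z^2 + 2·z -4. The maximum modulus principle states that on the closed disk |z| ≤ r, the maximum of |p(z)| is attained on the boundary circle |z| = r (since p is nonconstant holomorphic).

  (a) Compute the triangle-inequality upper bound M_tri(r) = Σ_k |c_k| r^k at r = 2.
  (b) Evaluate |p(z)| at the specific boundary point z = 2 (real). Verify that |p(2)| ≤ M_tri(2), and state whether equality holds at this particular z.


Coefficients: c_0 = -4, c_1 = 2, c_2 = 1, c_3 = -3. Radius r = 2.
Part (a). Triangle bound: M_tri(r) = Σ_k |c_k| r^k
  = |-4|·2^0 + |2|·2^1 + |1|·2^2 + |-3|·2^3
  = 4 + 4 + 4 + 24 = 36.
This bounds M(r) := max_{|z|=r} |p(z)| from above; equality holds iff all terms c_k z^k can be made to align in phase at a single z on |z|=r.
Part (b). At z = 2 (real, on the circle |z| = r):
  p(2) = (-4)·2^0 + (2)·2^1 + (1)·2^2 + (-3)·2^3 = -20.
  |p(2)| = 20.
Check: |p(2)| = 20 ≤ 36 = M_tri(2). ✓ Equality does not hold at z = 2 (the coefficients have mixed signs, so the terms do not all align in phase there).

M_tri(2) = 36; |p(2)| = 20; equality at z=2: no.


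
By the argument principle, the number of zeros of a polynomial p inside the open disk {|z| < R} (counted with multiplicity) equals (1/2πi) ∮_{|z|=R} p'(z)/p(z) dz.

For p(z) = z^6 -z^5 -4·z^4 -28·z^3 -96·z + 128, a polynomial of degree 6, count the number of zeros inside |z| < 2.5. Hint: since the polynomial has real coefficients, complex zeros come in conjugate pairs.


The zeros of p are: 1, (-2 + 2i), (-2 - 2i), 4, (0 + 2i), (0 - 2i).
Their magnitudes are: 1, 2.828, 2.828, 4, 2, 2.
Zeros with |z| < R = 2.5: 1, (0 + 2i), (0 - 2i).
Count = 3.
By the argument principle, (1/2πi) ∮_{|z|=R} p'(z)/p(z) dz equals exactly this count.

Number of zeros inside |z| < 2.5: 3.


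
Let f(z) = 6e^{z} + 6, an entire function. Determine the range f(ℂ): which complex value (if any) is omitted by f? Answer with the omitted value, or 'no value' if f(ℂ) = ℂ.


Little Picard bounds the complement of f(ℂ) to at most one point.
e^{z} is never zero on ℂ, so 6·e^{z} takes every value in ℂ ∖ {0}. Adding 6 shifts the range to ℂ ∖ {6}. Thus f omits exactly the value 6.

Omitted value: 6.


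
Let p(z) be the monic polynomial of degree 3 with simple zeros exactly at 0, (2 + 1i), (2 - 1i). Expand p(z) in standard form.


The polynomial is p(z) = ∏_{α ∈ S} (z − α), where S = {0, (2 + 1i), (2 - 1i)}.
Expanding the product yields: p(z) = z^3 -4·z^2 + 5·z.
Note conjugate pairs combine to real quadratics: (z − (2+1i))(z − (2−1i)) = z² − 4z + 5.
The resulting polynomial has degree 3 and real coefficients as required.

p(z) = z^3 -4·z^2 + 5·z.


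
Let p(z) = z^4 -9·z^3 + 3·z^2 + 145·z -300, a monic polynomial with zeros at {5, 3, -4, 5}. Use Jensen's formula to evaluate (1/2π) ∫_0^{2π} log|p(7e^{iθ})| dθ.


Zeros: -4, 3, 5, 5; r = 7.
Inside |z| < r: -4, 3, 5, 5. Outside (|z| ≥ r): ∅.
p(0) = -300, so log|p(0)| = log(300) = 5.7038.
Apply Jensen: I(r) = log|p(0)| + Σ_k log(r/|z_k|), summed over zeros inside |z| < r.
  log(r/|z_k|) for z_k = 5: log(7/5) = 0.3365
  log(r/|z_k|) for z_k = 3: log(7/3) = 0.8473
  log(r/|z_k|) for z_k = -4: log(7/4) = 0.5596
  log(r/|z_k|) for z_k = 5: log(7/5) = 0.3365
Sum over inside zeros: 2.0799.
I(r) = log|p(0)| + (inside sum) = 5.7038 + 2.0799 = 7.7836.
Closed form (all zeros inside, monic): I(r) = n·log(r) = 4·log(7) = 7.7836. ✓

I(r) ≈ 7.7836.


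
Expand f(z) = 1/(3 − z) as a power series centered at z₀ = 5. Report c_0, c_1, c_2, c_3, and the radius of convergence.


Let w = z − z₀, so z = z₀ + w.
Then 3 − z = 3 − (z₀ + w) = (3 − z₀) − w = -2 − w.
f(z) = 1/(-2 − w) = (1/(-2)) · 1/(1 − w/(-2)) = Σ_{n≥0} w^n / (-2)^(n+1).
So c_n = 1/(-2)^(n+1):
  c_0 = 1/(-2)^1 = -1/2.
  c_1 = 1/(-2)^2 = 1/4.
  c_2 = 1/(-2)^3 = -1/8.
  c_3 = 1/(-2)^4 = 1/16.
The series is valid for |w/d| < 1, i.e. |z − z₀| < |d|.
Radius of convergence: R = |3 − z₀| = |-2| = 2 (distance from z₀ to the singularity z = 3).

c_0 = -1/2, c_1 = 1/4, c_2 = -1/8, c_3 = 1/16; R = 2.


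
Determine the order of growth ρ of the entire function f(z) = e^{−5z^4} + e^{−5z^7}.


Each summand is entire of order 4 and 7 respectively (as in the single-exponential case). The order of a sum is at most the max of the orders, so ρ ≤ 7. For the lower bound: on |z|=r choose arg z so that -5z^7 is real positive; then |e^{-5z^7}| = e^{5r^7} while |e^{-5z^4}| ≤ e^{5r^4} = o(e^{5r^7}). So |f| ≥ e^{5r^7}(1 − o(1)) and ρ ≥ 7. Hence ρ = max(4, 7) = 7.
Therefore ρ = 7.

Order ρ = 7.


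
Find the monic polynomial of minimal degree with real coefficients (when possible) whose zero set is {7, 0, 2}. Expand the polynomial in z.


The polynomial is p(z) = ∏_{α ∈ S} (z − α), where S = {7, 0, 2}.
Expanding the product yields: p(z) = z^3 -9·z^2 + 14·z.
The resulting polynomial has degree 3 and real coefficients as required.

p(z) = z^3 -9·z^2 + 14·z.


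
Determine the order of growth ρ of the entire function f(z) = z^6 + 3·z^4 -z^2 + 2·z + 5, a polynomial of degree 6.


|f(z)| ≤ Σ|c_k|·r^k = O(r^6) as r → ∞. Polynomial growth is O(e^{r^ε}) for every ε > 0 (since r^6/e^{r^ε} → 0), so ρ ≤ ε for all ε > 0, i.e. ρ = 0. Every nonconstant polynomial has order 0.
Therefore ρ = 0.

Order ρ = 0.


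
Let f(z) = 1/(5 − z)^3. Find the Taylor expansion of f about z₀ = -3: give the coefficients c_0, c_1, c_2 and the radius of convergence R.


Let w = z − z₀, so z = z₀ + w.
Then 5 − z = 5 − (z₀ + w) = (5 − z₀) − w = 8 − w.
f(z) = 1/(8 − w)^3 = (1/(8)^3) · (1 − w/(8))^{−3}.
By the binomial series (1−u)^{−3} = Σ_{n≥0} C(n+2, 2) u^n for |u|<1, with u = w/(8):
  c_n = C(n+2, 2) / (8)^(n+3).
  c_0 = 1/(8)^3 = 1/512.
  c_1 = 3/(8)^4 = 3/4096.
  c_2 = 6/(8)^5 = 3/16384.
The series is valid for |w/d| < 1, i.e. |z − z₀| < |d|.
Radius of convergence: R = |5 − z₀| = |8| = 8 (distance from z₀ to the singularity z = 5).

c_0 = 1/512, c_1 = 3/4096, c_2 = 3/16384; R = 8.


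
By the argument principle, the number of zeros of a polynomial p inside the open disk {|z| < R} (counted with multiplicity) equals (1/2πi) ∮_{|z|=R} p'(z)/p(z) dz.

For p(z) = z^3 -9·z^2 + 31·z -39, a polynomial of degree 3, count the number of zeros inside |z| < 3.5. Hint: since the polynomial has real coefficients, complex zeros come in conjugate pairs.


The zeros of p are: (3 + 2i), (3 - 2i), 3.
Their magnitudes are: 3.606, 3.606, 3.
Zeros with |z| < R = 3.5: 3.
Count = 1.
By the argument principle, (1/2πi) ∮_{|z|=R} p'(z)/p(z) dz equals exactly this count.

Number of zeros inside |z| < 3.5: 1.
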